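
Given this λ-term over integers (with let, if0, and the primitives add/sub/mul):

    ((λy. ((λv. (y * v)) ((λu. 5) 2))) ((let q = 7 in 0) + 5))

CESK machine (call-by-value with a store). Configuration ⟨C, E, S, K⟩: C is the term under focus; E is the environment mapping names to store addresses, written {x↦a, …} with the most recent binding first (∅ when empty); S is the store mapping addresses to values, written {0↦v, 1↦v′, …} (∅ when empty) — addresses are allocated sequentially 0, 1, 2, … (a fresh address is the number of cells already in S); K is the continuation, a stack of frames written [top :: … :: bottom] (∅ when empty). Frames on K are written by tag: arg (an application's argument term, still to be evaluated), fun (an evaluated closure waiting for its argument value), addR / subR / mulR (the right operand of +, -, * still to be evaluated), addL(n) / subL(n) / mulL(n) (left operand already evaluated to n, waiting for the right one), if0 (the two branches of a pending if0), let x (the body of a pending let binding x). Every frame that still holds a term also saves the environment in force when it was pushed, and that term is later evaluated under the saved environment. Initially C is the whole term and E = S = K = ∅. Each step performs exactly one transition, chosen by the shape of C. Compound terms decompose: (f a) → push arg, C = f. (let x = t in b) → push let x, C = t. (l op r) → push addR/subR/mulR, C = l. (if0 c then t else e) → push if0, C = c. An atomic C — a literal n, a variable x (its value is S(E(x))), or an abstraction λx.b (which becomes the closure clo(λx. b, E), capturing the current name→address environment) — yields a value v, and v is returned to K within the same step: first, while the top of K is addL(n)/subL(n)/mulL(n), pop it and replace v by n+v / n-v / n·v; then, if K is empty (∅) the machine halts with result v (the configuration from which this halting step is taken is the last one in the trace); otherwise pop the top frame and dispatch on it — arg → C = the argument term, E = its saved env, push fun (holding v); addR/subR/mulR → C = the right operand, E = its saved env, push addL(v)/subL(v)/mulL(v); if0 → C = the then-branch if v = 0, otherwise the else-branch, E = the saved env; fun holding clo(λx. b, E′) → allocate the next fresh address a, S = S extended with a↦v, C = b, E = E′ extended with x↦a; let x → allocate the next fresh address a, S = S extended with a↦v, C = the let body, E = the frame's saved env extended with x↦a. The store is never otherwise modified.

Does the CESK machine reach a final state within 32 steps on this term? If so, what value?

t=0: ⟨C=((λy. ((λv. (y * v)) ((λu. 5) 2))) ((let q = 7 in 0) + 5)); E=∅; S=∅; K=∅⟩
t=1: ⟨C=(λy. ((λv. (y * v)) ((λu. 5) 2))); E=∅; S=∅; K=[arg]⟩
t=2: ⟨C=((let q = 7 in 0) + 5); E=∅; S=∅; K=[fun]⟩
t=3: ⟨C=(let q = 7 in 0); E=∅; S=∅; K=[addR :: fun]⟩
t=4: ⟨C=7; E=∅; S=∅; K=[let q :: addR :: fun]⟩
t=5: ⟨C=0; E={q↦0}; S={0↦7}; K=[addR :: fun]⟩
t=6: ⟨C=5; E=∅; S={0↦7}; K=[addL(0) :: fun]⟩
t=7: ⟨C=((λv. (y * v)) ((λu. 5) 2)); E={y↦1}; S={0↦7, 1↦5}; K=∅⟩
t=8: ⟨C=(λv. (y * v)); E={y↦1}; S={0↦7, 1↦5}; K=[arg]⟩
t=9: ⟨C=((λu. 5) 2); E={y↦1}; S={0↦7, 1↦5}; K=[fun]⟩
t=10: ⟨C=(λu. 5); E={y↦1}; S={0↦7, 1↦5}; K=[arg :: fun]⟩
t=11: ⟨C=2; E={y↦1}; S={0↦7, 1↦5}; K=[fun :: fun]⟩
t=12: ⟨C=5; E={u↦2, y↦1}; S={0↦7, 1↦5, 2↦2}; K=[fun]⟩
t=13: ⟨C=(y * v); E={v↦3, y↦1}; S={0↦7, 1↦5, 2↦2, 3↦5}; K=∅⟩
t=14: ⟨C=y; E={v↦3, y↦1}; S={0↦7, 1↦5, 2↦2, 3↦5}; K=[mulR]⟩
t=15: ⟨C=v; E={v↦3, y↦1}; S={0↦7, 1↦5, 2↦2, 3↦5}; K=[mulL(5)]⟩
→ final value 25

Answer: 25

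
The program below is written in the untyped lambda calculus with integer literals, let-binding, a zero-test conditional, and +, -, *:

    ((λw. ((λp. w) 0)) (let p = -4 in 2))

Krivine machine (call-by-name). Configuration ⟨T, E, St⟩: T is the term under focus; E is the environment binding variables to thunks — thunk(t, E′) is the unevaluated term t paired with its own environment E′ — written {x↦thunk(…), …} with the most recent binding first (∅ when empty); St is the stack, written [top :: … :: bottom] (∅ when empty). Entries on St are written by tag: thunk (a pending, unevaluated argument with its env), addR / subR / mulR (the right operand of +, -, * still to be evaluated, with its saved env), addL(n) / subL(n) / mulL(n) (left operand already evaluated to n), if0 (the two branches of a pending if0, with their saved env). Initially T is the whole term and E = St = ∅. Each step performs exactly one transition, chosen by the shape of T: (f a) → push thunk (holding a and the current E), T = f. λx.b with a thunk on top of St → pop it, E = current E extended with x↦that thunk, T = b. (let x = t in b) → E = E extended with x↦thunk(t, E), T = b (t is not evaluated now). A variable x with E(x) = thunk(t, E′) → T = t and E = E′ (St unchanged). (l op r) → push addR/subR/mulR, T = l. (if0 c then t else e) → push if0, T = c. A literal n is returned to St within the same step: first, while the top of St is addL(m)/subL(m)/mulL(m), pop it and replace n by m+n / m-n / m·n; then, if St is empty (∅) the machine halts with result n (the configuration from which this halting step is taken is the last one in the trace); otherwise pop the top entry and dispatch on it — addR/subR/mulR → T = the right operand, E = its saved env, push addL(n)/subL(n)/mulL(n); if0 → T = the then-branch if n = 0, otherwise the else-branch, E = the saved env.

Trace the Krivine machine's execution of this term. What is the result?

0. [T=((λw. ((λp. w) 0)) (let p = -4 in 2)) | E=∅ | St=∅]
1. [T=(λw. ((λp. w) 0)) | E=∅ | St=[thunk]]
2. [T=((λp. w) 0) | E={w↦thunk((let p = -4 in 2), ∅)} | St=∅]
3. [T=(λp. w) | E={w↦thunk((let p = -4 in 2), ∅)} | St=[thunk]]
4. [T=w | E={p↦thunk(0, {w↦thunk((let p = -4 in 2), ∅)}), w↦thunk((let p = -4 in 2), ∅)} | St=∅]
5. [T=(let p = -4 in 2) | E=∅ | St=∅]
6. [T=2 | E={p↦thunk(-4, ∅)} | St=∅]
→ final value 2

Answer: 2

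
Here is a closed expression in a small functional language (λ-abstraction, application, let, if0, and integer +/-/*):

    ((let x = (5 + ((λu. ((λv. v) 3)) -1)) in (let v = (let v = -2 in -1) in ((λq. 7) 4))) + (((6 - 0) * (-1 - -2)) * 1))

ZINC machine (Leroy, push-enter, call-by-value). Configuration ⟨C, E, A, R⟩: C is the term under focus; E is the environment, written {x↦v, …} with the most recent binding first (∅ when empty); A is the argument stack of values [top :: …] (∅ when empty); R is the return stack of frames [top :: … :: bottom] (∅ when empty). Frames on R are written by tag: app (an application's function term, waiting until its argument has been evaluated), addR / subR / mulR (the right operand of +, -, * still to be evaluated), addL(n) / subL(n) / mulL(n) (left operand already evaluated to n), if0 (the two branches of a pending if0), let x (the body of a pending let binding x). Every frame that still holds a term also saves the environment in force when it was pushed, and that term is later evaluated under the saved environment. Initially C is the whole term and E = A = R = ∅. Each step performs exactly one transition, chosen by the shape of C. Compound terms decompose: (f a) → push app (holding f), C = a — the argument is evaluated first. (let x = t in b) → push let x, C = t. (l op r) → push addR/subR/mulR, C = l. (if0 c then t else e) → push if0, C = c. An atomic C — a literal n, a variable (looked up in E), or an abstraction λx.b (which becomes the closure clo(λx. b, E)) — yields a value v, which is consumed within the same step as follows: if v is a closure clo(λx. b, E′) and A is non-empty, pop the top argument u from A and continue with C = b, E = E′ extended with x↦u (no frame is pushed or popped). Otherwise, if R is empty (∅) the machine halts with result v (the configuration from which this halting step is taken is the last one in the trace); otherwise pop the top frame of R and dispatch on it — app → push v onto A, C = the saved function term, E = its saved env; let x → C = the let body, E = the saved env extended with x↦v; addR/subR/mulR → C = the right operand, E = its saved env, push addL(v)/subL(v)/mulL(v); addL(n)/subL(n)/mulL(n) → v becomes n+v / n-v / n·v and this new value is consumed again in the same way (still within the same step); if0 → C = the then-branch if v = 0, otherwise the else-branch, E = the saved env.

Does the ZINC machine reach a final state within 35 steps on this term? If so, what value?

Answer: 13

Machine steps:
t=0: <C=((let x = (5 + ((λu. ((λv. v) 3)) -1)) in (let v = (let v = -2 in -1) in ((λq. 7) 4))) + (((6 - 0) * (-1 - -2)) * 1)), E=∅, A=∅, R=∅>
t=1: <C=(let x = (5 + ((λu. ((λv. v) 3)) -1)) in (let v = (let v = -2 in -1) in ((λq. 7) 4))), E=∅, A=∅, R=[addR]>
t=2: <C=(5 + ((λu. ((λv. v) 3)) -1)), E=∅, A=∅, R=[let x :: addR]>
t=3: <C=5, E=∅, A=∅, R=[addR :: let x :: addR]>
t=4: <C=((λu. ((λv. v) 3)) -1), E=∅, A=∅, R=[addL(5) :: let x :: addR]>
t=5: <C=-1, E=∅, A=∅, R=[app :: addL(5) :: let x :: addR]>
t=6: <C=(λu. ((λv. v) 3)), E=∅, A=[-1], R=[addL(5) :: let x :: addR]>
t=7: <C=((λv. v) 3), E={u↦-1}, A=∅, R=[addL(5) :: let x :: addR]>
t=8: <C=3, E={u↦-1}, A=∅, R=[app :: addL(5) :: let x :: addR]>
t=9: <C=(λv. v), E={u↦-1}, A=[3], R=[addL(5) :: let x :: addR]>
t=10: <C=v, E={v↦3, u↦-1}, A=∅, R=[addL(5) :: let x :: addR]>
t=11: <C=(let v = (let v = -2 in -1) in ((λq. 7) 4)), E={x↦8}, A=∅, R=[addR]>
t=12: <C=(let v = -2 in -1), E={x↦8}, A=∅, R=[let v :: addR]>
t=13: <C=-2, E={x↦8}, A=∅, R=[let v :: let v :: addR]>
t=14: <C=-1, E={v↦-2, x↦8}, A=∅, R=[let v :: addR]>
t=15: <C=((λq. 7) 4), E={v↦-1, x↦8}, A=∅, R=[addR]>
t=16: <C=4, E={v↦-1, x↦8}, A=∅, R=[app :: addR]>
t=17: <C=(λq. 7), E={v↦-1, x↦8}, A=[4], R=[addR]>
t=18: <C=7, E={q↦4, v↦-1, x↦8}, A=∅, R=[addR]>
t=19: <C=(((6 - 0) * (-1 - -2)) * 1), E=∅, A=∅, R=[addL(7)]>
t=20: <C=((6 - 0) * (-1 - -2)), E=∅, A=∅, R=[mulR :: addL(7)]>
t=21: <C=(6 - 0), E=∅, A=∅, R=[mulR :: mulR :: addL(7)]>
t=22: <C=6, E=∅, A=∅, R=[subR :: mulR :: mulR :: addL(7)]>
t=23: <C=0, E=∅, A=∅, R=[subL(6) :: mulR :: mulR :: addL(7)]>
t=24: <C=(-1 - -2), E=∅, A=∅, R=[mulL(6) :: mulR :: addL(7)]>
t=25: <C=-1, E=∅, A=∅, R=[subR :: mulL(6) :: mulR :: addL(7)]>
t=26: <C=-2, E=∅, A=∅, R=[subL(-1) :: mulL(6) :: mulR :: addL(7)]>
t=27: <C=1, E=∅, A=∅, R=[mulL(6) :: addL(7)]>
→ final value 13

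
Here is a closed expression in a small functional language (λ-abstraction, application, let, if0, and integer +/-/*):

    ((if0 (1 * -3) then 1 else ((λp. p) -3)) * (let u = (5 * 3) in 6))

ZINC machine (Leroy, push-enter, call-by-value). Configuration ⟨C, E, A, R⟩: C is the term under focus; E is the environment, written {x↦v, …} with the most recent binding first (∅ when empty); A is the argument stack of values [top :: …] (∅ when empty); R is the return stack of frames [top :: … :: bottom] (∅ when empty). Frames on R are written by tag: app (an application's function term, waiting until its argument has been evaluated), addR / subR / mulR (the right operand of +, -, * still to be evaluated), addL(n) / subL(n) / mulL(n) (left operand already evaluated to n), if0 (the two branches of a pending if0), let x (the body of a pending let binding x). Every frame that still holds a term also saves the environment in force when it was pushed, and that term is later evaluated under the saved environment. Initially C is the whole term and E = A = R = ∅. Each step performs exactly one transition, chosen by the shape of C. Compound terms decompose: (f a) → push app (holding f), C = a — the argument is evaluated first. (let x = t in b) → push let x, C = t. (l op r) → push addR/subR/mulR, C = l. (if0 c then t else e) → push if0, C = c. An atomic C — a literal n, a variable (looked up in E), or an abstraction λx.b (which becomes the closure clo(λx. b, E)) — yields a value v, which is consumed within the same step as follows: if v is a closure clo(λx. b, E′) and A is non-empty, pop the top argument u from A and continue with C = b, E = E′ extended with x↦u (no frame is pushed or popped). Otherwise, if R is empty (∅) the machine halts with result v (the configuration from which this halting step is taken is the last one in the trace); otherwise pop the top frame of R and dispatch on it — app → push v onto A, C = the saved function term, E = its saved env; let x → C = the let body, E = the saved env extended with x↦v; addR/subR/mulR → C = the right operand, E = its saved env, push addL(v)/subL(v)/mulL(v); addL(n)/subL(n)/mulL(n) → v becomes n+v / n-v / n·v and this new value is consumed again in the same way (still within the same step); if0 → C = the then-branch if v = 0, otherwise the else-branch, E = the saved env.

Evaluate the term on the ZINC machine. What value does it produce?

Answer: -18

Machine steps:
[0] [C=((if0 (1 * -3) then 1 else ((λp. p) -3)) * (let u = (5 * 3) in 6)) | E=∅ | A=∅ | R=∅]
[1] [C=(if0 (1 * -3) then 1 else ((λp. p) -3)) | E=∅ | A=∅ | R=[mulR]]
[2] [C=(1 * -3) | E=∅ | A=∅ | R=[if0 :: mulR]]
[3] [C=1 | E=∅ | A=∅ | R=[mulR :: if0 :: mulR]]
[4] [C=-3 | E=∅ | A=∅ | R=[mulL(1) :: if0 :: mulR]]
[5] [C=((λp. p) -3) | E=∅ | A=∅ | R=[mulR]]
[6] [C=-3 | E=∅ | A=∅ | R=[app :: mulR]]
[7] [C=(λp. p) | E=∅ | A=[-3] | R=[mulR]]
[8] [C=p | E={p↦-3} | A=∅ | R=[mulR]]
[9] [C=(let u = (5 * 3) in 6) | E=∅ | A=∅ | R=[mulL(-3)]]
[10] [C=(5 * 3) | E=∅ | A=∅ | R=[let u :: mulL(-3)]]
[11] [C=5 | E=∅ | A=∅ | R=[mulR :: let u :: mulL(-3)]]
[12] [C=3 | E=∅ | A=∅ | R=[mulL(5) :: let u :: mulL(-3)]]
[13] [C=6 | E={u↦15} | A=∅ | R=[mulL(-3)]]
→ final value -18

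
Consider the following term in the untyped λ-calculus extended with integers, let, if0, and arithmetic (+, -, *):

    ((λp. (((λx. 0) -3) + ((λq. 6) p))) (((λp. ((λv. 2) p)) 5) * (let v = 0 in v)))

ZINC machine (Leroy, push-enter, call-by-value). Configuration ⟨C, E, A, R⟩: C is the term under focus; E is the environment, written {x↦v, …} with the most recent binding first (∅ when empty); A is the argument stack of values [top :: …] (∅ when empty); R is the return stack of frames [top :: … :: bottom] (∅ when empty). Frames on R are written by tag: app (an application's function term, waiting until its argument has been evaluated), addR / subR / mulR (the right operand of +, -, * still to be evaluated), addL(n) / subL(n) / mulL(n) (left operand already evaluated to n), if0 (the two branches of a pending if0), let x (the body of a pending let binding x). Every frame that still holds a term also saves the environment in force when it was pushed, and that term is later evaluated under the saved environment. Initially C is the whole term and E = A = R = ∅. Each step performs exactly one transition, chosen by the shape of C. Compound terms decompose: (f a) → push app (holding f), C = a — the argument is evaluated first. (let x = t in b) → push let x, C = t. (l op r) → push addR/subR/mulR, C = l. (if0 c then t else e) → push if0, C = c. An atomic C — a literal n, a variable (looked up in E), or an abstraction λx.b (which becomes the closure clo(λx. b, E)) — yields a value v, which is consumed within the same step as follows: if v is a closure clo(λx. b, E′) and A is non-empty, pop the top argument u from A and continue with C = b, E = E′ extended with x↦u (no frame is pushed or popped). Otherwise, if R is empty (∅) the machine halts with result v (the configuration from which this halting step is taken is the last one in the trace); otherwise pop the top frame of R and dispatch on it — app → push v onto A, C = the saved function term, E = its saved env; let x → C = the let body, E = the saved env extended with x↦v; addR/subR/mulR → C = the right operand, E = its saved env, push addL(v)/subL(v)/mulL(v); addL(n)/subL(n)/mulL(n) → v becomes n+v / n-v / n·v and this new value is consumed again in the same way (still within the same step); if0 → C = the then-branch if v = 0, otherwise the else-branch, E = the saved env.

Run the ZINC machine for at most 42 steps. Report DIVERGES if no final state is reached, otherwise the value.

Answer: 6

Machine steps:
[0] [C=((λp. (((λx. 0) -3) + ((λq. 6) p))) (((λp. ((λv. 2) p)) 5) * (let v = 0 in v))) | E=∅ | A=∅ | R=∅]
[1] [C=(((λp. ((λv. 2) p)) 5) * (let v = 0 in v)) | E=∅ | A=∅ | R=[app]]
[2] [C=((λp. ((λv. 2) p)) 5) | E=∅ | A=∅ | R=[mulR :: app]]
[3] [C=5 | E=∅ | A=∅ | R=[app :: mulR :: app]]
[4] [C=(λp. ((λv. 2) p)) | E=∅ | A=[5] | R=[mulR :: app]]
[5] [C=((λv. 2) p) | E={p↦5} | A=∅ | R=[mulR :: app]]
[6] [C=p | E={p↦5} | A=∅ | R=[app :: mulR :: app]]
[7] [C=(λv. 2) | E={p↦5} | A=[5] | R=[mulR :: app]]
[8] [C=2 | E={v↦5, p↦5} | A=∅ | R=[mulR :: app]]
[9] [C=(let v = 0 in v) | E=∅ | A=∅ | R=[mulL(2) :: app]]
[10] [C=0 | E=∅ | A=∅ | R=[let v :: mulL(2) :: app]]
[11] [C=v | E={v↦0} | A=∅ | R=[mulL(2) :: app]]
[12] [C=(λp. (((λx. 0) -3) + ((λq. 6) p))) | E=∅ | A=[0] | R=∅]
[13] [C=(((λx. 0) -3) + ((λq. 6) p)) | E={p↦0} | A=∅ | R=∅]
[14] [C=((λx. 0) -3) | E={p↦0} | A=∅ | R=[addR]]
[15] [C=-3 | E={p↦0} | A=∅ | R=[app :: addR]]
[16] [C=(λx. 0) | E={p↦0} | A=[-3] | R=[addR]]
[17] [C=0 | E={x↦-3, p↦0} | A=∅ | R=[addR]]
[18] [C=((λq. 6) p) | E={p↦0} | A=∅ | R=[addL(0)]]
[19] [C=p | E={p↦0} | A=∅ | R=[app :: addL(0)]]
[20] [C=(λq. 6) | E={p↦0} | A=[0] | R=[addL(0)]]
[21] [C=6 | E={q↦0, p↦0} | A=∅ | R=[addL(0)]]
→ final value 6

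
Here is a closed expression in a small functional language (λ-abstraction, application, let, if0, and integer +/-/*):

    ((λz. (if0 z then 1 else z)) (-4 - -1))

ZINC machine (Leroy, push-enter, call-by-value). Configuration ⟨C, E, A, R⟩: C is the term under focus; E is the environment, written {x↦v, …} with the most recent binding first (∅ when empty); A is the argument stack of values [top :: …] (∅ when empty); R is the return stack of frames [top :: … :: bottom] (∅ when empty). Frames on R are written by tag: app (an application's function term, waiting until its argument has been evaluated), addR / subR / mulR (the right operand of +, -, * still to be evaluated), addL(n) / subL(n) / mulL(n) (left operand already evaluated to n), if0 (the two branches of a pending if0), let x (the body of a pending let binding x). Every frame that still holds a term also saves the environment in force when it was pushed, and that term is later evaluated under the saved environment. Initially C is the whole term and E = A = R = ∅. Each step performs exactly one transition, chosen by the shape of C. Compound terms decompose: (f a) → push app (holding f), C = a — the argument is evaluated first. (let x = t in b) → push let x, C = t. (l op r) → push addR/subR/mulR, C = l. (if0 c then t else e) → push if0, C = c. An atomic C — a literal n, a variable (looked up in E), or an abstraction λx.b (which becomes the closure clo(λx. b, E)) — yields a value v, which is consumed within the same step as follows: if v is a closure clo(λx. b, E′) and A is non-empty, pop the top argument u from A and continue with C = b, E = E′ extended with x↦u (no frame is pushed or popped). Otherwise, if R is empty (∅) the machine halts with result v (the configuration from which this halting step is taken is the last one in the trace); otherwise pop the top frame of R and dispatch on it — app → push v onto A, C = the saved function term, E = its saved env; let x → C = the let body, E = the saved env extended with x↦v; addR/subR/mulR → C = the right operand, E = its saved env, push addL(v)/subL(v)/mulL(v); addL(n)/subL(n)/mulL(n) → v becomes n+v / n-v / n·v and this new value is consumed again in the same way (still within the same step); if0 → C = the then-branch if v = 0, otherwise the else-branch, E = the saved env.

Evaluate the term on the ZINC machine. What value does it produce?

Answer: -3

Machine steps:
step 0: <C=((λz. (if0 z then 1 else z)) (-4 - -1)), E=∅, A=∅, R=∅>
step 1: <C=(-4 - -1), E=∅, A=∅, R=[app]>
step 2: <C=-4, E=∅, A=∅, R=[subR :: app]>
step 3: <C=-1, E=∅, A=∅, R=[subL(-4) :: app]>
step 4: <C=(λz. (if0 z then 1 else z)), E=∅, A=[-3], R=∅>
step 5: <C=(if0 z then 1 else z), E={z↦-3}, A=∅, R=∅>
step 6: <C=z, E={z↦-3}, A=∅, R=[if0]>
step 7: <C=z, E={z↦-3}, A=∅, R=∅>
→ final value -3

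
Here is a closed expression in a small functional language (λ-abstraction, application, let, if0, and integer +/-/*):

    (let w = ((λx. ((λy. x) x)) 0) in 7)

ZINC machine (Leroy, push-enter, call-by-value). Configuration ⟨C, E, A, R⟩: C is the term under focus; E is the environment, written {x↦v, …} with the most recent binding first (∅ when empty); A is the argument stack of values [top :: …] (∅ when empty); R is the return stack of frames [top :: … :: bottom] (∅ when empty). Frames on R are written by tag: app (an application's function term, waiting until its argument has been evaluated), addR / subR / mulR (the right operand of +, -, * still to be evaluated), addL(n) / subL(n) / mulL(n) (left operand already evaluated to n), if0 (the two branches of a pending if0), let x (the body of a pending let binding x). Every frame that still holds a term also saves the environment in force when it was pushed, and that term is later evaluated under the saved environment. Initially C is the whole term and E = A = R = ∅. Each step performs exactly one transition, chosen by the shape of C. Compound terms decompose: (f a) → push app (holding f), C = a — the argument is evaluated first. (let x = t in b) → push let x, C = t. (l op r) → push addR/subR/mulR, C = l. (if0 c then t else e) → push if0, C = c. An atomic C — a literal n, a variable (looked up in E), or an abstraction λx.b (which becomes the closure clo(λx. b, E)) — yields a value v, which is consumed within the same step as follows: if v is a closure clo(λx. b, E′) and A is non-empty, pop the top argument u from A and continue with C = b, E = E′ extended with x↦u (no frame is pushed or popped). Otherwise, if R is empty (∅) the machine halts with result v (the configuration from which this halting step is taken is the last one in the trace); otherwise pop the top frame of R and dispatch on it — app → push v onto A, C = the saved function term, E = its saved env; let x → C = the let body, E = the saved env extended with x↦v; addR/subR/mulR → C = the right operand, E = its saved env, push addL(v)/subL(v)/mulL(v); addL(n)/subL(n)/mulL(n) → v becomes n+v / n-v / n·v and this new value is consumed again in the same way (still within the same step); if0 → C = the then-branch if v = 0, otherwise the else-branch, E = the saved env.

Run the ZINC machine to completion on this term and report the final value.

Answer: 7

Machine steps:
step 0: ⟨C=(let w = ((λx. ((λy. x) x)) 0) in 7); E=∅; A=∅; R=∅⟩
step 1: ⟨C=((λx. ((λy. x) x)) 0); E=∅; A=∅; R=[let w]⟩
step 2: ⟨C=0; E=∅; A=∅; R=[app :: let w]⟩
step 3: ⟨C=(λx. ((λy. x) x)); E=∅; A=[0]; R=[let w]⟩
step 4: ⟨C=((λy. x) x); E={x↦0}; A=∅; R=[let w]⟩
step 5: ⟨C=x; E={x↦0}; A=∅; R=[app :: let w]⟩
step 6: ⟨C=(λy. x); E={x↦0}; A=[0]; R=[let w]⟩
step 7: ⟨C=x; E={y↦0, x↦0}; A=∅; R=[let w]⟩
step 8: ⟨C=7; E={w↦0}; A=∅; R=∅⟩
→ final value 7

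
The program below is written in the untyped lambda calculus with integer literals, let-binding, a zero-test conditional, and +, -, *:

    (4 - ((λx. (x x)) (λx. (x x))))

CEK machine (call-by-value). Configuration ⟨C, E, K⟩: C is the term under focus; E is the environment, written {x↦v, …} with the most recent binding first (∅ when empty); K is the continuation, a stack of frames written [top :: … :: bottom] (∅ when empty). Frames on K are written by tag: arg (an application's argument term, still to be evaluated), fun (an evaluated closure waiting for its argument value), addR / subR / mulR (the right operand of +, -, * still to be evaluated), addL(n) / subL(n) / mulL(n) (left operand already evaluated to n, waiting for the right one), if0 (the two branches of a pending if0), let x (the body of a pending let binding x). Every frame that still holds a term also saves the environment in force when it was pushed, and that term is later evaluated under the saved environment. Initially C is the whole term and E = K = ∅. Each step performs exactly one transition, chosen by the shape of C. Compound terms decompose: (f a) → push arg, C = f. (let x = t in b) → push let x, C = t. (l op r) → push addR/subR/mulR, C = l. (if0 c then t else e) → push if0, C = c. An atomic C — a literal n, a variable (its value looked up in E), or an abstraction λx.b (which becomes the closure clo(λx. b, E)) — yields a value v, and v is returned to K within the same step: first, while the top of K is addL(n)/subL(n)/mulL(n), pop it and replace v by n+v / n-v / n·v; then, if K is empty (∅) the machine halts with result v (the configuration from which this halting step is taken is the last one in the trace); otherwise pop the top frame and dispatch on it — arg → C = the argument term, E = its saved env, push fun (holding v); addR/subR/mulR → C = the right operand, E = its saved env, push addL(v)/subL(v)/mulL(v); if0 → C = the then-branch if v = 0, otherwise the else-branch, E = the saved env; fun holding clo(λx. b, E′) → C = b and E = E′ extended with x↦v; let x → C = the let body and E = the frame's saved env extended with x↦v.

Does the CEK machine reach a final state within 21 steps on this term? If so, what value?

step 0: <C=(4 - ((λx. (x x)) (λx. (x x)))), E=∅, K=∅>
step 1: <C=4, E=∅, K=[subR]>
step 2: <C=((λx. (x x)) (λx. (x x))), E=∅, K=[subL(4)]>
step 3: <C=(λx. (x x)), E=∅, K=[arg :: subL(4)]>
step 4: <C=(λx. (x x)), E=∅, K=[fun :: subL(4)]>
step 5: <C=(x x), E={x↦clo(λx. (x x), ∅)}, K=[subL(4)]>
step 6: <C=x, E={x↦clo(λx. (x x), ∅)}, K=[arg :: subL(4)]>
step 7: <C=x, E={x↦clo(λx. (x x), ∅)}, K=[fun :: subL(4)]>
… configuration repeats with period 3 (steps 5–7 recur indefinitely) …

Answer: DIVERGES (no final state within 21 steps)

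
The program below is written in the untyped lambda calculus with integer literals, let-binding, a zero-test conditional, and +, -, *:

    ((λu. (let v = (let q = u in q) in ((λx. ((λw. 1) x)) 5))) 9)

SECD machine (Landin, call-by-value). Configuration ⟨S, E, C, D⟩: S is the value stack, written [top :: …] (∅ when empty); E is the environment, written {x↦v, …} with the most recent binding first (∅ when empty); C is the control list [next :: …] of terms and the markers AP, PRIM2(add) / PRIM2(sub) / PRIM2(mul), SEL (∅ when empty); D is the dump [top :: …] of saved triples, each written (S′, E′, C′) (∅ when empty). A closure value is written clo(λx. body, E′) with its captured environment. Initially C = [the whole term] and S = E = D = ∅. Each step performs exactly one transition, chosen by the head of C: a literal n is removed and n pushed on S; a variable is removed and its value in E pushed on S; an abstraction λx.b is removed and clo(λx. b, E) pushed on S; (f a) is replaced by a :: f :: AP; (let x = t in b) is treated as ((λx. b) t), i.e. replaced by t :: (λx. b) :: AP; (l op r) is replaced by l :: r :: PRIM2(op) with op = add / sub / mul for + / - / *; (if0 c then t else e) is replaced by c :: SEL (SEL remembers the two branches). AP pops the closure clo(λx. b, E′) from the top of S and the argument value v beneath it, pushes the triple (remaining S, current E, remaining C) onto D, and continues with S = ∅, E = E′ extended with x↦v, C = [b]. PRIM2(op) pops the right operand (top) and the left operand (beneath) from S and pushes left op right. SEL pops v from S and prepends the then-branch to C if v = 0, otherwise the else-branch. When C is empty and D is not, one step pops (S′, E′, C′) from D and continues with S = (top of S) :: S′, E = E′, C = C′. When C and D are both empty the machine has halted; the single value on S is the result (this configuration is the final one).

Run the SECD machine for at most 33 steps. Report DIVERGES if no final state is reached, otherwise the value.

t=0: ⟨S=∅; E=∅; C=[((λu. (let v = (let q = u in q) in ((λx. ((λw. 1) x)) 5))) 9)]; D=∅⟩
t=1: ⟨S=∅; E=∅; C=[9 :: (λu. (let v = (let q = u in q) in ((λx. ((λw. 1) x)) 5))) :: AP]; D=∅⟩
t=2: ⟨S=[9]; E=∅; C=[(λu. (let v = (let q = u in q) in ((λx. ((λw. 1) x)) 5))) :: AP]; D=∅⟩
t=3: ⟨S=[clo(λu. (let v = (let q = u in q) in ((λx. ((λw. 1) x)) 5)), ∅) :: 9]; E=∅; C=[AP]; D=∅⟩
t=4: ⟨S=∅; E={u↦9}; C=[(let v = (let q = u in q) in ((λx. ((λw. 1) x)) 5))]; D=[(∅, ∅, ∅)]⟩
t=5: ⟨S=∅; E={u↦9}; C=[(let q = u in q) :: (λv. ((λx. ((λw. 1) x)) 5)) :: AP]; D=[(∅, ∅, ∅)]⟩
t=6: ⟨S=∅; E={u↦9}; C=[u :: (λq. q) :: AP :: (λv. ((λx. ((λw. 1) x)) 5)) :: AP]; D=[(∅, ∅, ∅)]⟩
t=7: ⟨S=[9]; E={u↦9}; C=[(λq. q) :: AP :: (λv. ((λx. ((λw. 1) x)) 5)) :: AP]; D=[(∅, ∅, ∅)]⟩
t=8: ⟨S=[clo(λq. q, {u↦9}) :: 9]; E={u↦9}; C=[AP :: (λv. ((λx. ((λw. 1) x)) 5)) :: AP]; D=[(∅, ∅, ∅)]⟩
t=9: ⟨S=∅; E={q↦9, u↦9}; C=[q]; D=[(∅, {u↦9}, [(λv. ((λx. ((λw. 1) x)) 5)) :: AP]) :: (∅, ∅, ∅)]⟩
t=10: ⟨S=[9]; E={q↦9, u↦9}; C=∅; D=[(∅, {u↦9}, [(λv. ((λx. ((λw. 1) x)) 5)) :: AP]) :: (∅, ∅, ∅)]⟩
t=11: ⟨S=[9]; E={u↦9}; C=[(λv. ((λx. ((λw. 1) x)) 5)) :: AP]; D=[(∅, ∅, ∅)]⟩
t=12: ⟨S=[clo(λv. ((λx. ((λw. 1) x)) 5), {u↦9}) :: 9]; E={u↦9}; C=[AP]; D=[(∅, ∅, ∅)]⟩
t=13: ⟨S=∅; E={v↦9, u↦9}; C=[((λx. ((λw. 1) x)) 5)]; D=[(∅, {u↦9}, ∅) :: (∅, ∅, ∅)]⟩
t=14: ⟨S=∅; E={v↦9, u↦9}; C=[5 :: (λx. ((λw. 1) x)) :: AP]; D=[(∅, {u↦9}, ∅) :: (∅, ∅, ∅)]⟩
t=15: ⟨S=[5]; E={v↦9, u↦9}; C=[(λx. ((λw. 1) x)) :: AP]; D=[(∅, {u↦9}, ∅) :: (∅, ∅, ∅)]⟩
t=16: ⟨S=[clo(λx. ((λw. 1) x), {v↦9, u↦9}) :: 5]; E={v↦9, u↦9}; C=[AP]; D=[(∅, {u↦9}, ∅) :: (∅, ∅, ∅)]⟩
t=17: ⟨S=∅; E={x↦5, v↦9, u↦9}; C=[((λw. 1) x)]; D=[(∅, {v↦9, u↦9}, ∅) :: (∅, {u↦9}, ∅) :: (∅, ∅, ∅)]⟩
t=18: ⟨S=∅; E={x↦5, v↦9, u↦9}; C=[x :: (λw. 1) :: AP]; D=[(∅, {v↦9, u↦9}, ∅) :: (∅, {u↦9}, ∅) :: (∅, ∅, ∅)]⟩
t=19: ⟨S=[5]; E={x↦5, v↦9, u↦9}; C=[(λw. 1) :: AP]; D=[(∅, {v↦9, u↦9}, ∅) :: (∅, {u↦9}, ∅) :: (∅, ∅, ∅)]⟩
t=20: ⟨S=[clo(λw. 1, {x↦5, v↦9, u↦9}) :: 5]; E={x↦5, v↦9, u↦9}; C=[AP]; D=[(∅, {v↦9, u↦9}, ∅) :: (∅, {u↦9}, ∅) :: (∅, ∅, ∅)]⟩
t=21: ⟨S=∅; E={w↦5, x↦5, v↦9, u↦9}; C=[1]; D=[(∅, {x↦5, v↦9, u↦9}, ∅) :: (∅, {v↦9, u↦9}, ∅) :: (∅, {u↦9}, ∅) :: (∅, ∅, ∅)]⟩
t=22: ⟨S=[1]; E={w↦5, x↦5, v↦9, u↦9}; C=∅; D=[(∅, {x↦5, v↦9, u↦9}, ∅) :: (∅, {v↦9, u↦9}, ∅) :: (∅, {u↦9}, ∅) :: (∅, ∅, ∅)]⟩
t=23: ⟨S=[1]; E={x↦5, v↦9, u↦9}; C=∅; D=[(∅, {v↦9, u↦9}, ∅) :: (∅, {u↦9}, ∅) :: (∅, ∅, ∅)]⟩
t=24: ⟨S=[1]; E={v↦9, u↦9}; C=∅; D=[(∅, {u↦9}, ∅) :: (∅, ∅, ∅)]⟩
t=25: ⟨S=[1]; E={u↦9}; C=∅; D=[(∅, ∅, ∅)]⟩
t=26: ⟨S=[1]; E=∅; C=∅; D=∅⟩
→ final value 1

Answer: 1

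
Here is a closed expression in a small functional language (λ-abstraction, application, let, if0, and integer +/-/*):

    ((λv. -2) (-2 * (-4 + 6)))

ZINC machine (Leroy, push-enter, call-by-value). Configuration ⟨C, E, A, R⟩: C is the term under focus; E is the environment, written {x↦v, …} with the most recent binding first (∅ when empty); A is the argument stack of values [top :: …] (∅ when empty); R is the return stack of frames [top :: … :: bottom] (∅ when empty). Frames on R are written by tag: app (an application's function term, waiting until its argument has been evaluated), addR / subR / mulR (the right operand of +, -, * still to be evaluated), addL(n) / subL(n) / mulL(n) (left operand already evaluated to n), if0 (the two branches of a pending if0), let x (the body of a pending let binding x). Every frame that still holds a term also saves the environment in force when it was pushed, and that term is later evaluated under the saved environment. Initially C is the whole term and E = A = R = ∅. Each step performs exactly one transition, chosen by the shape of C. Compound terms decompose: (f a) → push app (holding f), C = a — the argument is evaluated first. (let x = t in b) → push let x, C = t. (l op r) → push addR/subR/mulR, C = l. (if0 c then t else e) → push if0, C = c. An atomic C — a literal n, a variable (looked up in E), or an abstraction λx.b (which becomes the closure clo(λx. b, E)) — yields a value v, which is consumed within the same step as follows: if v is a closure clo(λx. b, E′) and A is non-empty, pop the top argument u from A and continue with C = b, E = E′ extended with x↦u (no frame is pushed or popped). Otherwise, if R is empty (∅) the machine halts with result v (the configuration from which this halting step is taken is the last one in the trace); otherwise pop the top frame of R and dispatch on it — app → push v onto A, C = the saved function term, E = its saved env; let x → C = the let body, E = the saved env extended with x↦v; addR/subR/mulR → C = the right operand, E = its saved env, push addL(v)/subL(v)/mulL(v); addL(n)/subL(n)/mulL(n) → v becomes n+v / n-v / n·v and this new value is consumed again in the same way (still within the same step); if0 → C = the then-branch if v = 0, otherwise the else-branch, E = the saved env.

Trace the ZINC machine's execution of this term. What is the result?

Answer: -2

Derivation:
step 0: <C=((λv. -2) (-2 * (-4 + 6))), E=∅, A=∅, R=∅>
step 1: <C=(-2 * (-4 + 6)), E=∅, A=∅, R=[app]>
step 2: <C=-2, E=∅, A=∅, R=[mulR :: app]>
step 3: <C=(-4 + 6), E=∅, A=∅, R=[mulL(-2) :: app]>
step 4: <C=-4, E=∅, A=∅, R=[addR :: mulL(-2) :: app]>
step 5: <C=6, E=∅, A=∅, R=[addL(-4) :: mulL(-2) :: app]>
step 6: <C=(λv. -2), E=∅, A=[-4], R=∅>
step 7: <C=-2, E={v↦-4}, A=∅, R=∅>
→ final value -2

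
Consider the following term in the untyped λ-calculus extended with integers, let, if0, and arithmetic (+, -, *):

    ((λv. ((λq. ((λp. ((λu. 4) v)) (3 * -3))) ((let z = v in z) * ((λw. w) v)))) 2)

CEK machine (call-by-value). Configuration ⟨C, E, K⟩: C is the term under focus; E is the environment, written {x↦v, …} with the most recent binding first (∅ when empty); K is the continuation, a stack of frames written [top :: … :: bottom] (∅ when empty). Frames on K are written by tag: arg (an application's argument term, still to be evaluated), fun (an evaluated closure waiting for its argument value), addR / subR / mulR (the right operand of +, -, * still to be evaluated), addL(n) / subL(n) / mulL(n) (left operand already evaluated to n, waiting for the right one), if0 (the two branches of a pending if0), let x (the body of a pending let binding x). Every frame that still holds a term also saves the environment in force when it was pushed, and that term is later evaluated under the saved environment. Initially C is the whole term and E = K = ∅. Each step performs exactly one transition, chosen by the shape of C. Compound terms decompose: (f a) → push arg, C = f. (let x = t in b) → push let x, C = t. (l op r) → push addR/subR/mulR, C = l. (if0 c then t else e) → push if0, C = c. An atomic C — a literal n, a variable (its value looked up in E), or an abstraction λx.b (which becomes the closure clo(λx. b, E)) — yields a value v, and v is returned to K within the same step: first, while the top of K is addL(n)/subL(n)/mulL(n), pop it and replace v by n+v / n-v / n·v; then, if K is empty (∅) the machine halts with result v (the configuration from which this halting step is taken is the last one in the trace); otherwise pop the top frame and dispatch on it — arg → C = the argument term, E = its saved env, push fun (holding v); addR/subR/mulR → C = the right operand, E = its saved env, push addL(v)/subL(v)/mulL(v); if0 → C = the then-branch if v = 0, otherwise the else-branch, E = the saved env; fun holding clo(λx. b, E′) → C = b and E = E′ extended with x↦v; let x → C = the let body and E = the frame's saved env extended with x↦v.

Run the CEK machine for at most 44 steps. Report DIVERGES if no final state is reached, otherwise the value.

Answer: 4

Derivation:
[0] <C=((λv. ((λq. ((λp. ((λu. 4) v)) (3 * -3))) ((let z = v in z) * ((λw. w) v)))) 2), E=∅, K=∅>
[1] <C=(λv. ((λq. ((λp. ((λu. 4) v)) (3 * -3))) ((let z = v in z) * ((λw. w) v)))), E=∅, K=[arg]>
[2] <C=2, E=∅, K=[fun]>
[3] <C=((λq. ((λp. ((λu. 4) v)) (3 * -3))) ((let z = v in z) * ((λw. w) v))), E={v↦2}, K=∅>
[4] <C=(λq. ((λp. ((λu. 4) v)) (3 * -3))), E={v↦2}, K=[arg]>
[5] <C=((let z = v in z) * ((λw. w) v)), E={v↦2}, K=[fun]>
[6] <C=(let z = v in z), E={v↦2}, K=[mulR :: fun]>
[7] <C=v, E={v↦2}, K=[let z :: mulR :: fun]>
[8] <C=z, E={z↦2, v↦2}, K=[mulR :: fun]>
[9] <C=((λw. w) v), E={v↦2}, K=[mulL(2) :: fun]>
[10] <C=(λw. w), E={v↦2}, K=[arg :: mulL(2) :: fun]>
[11] <C=v, E={v↦2}, K=[fun :: mulL(2) :: fun]>
[12] <C=w, E={w↦2, v↦2}, K=[mulL(2) :: fun]>
[13] <C=((λp. ((λu. 4) v)) (3 * -3)), E={q↦4, v↦2}, K=∅>
[14] <C=(λp. ((λu. 4) v)), E={q↦4, v↦2}, K=[arg]>
[15] <C=(3 * -3), E={q↦4, v↦2}, K=[fun]>
[16] <C=3, E={q↦4, v↦2}, K=[mulR :: fun]>
[17] <C=-3, E={q↦4, v↦2}, K=[mulL(3) :: fun]>
[18] <C=((λu. 4) v), E={p↦-9, q↦4, v↦2}, K=∅>
[19] <C=(λu. 4), E={p↦-9, q↦4, v↦2}, K=[arg]>
[20] <C=v, E={p↦-9, q↦4, v↦2}, K=[fun]>
[21] <C=4, E={u↦2, p↦-9, q↦4, v↦2}, K=∅>
→ final value 4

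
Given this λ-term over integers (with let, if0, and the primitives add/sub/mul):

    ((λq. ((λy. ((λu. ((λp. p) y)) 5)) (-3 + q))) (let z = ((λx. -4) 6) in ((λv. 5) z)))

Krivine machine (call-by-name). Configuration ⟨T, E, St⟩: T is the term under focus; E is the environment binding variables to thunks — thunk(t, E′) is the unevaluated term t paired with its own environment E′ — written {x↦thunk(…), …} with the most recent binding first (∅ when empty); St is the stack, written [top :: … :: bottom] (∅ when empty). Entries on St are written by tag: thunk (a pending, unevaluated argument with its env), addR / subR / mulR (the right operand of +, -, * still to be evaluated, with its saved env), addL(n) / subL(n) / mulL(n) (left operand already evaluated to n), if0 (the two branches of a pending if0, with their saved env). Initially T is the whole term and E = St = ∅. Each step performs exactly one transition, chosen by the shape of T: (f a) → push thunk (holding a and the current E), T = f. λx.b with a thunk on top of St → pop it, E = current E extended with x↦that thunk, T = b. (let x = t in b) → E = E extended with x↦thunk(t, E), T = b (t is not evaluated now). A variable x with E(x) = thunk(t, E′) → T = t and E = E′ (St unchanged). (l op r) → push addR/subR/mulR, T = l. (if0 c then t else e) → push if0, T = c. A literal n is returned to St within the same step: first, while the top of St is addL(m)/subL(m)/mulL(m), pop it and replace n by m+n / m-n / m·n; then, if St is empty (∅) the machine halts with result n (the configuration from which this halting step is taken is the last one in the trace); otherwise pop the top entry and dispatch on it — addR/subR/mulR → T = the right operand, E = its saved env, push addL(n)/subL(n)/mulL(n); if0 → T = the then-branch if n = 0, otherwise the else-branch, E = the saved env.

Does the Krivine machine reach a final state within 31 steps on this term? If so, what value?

step 0: ⟨T=((λq. ((λy. ((λu. ((λp. p) y)) 5)) (-3 + q))) (let z = ((λx. -4) 6) in ((λv. 5) z))); E=∅; St=∅⟩
step 1: ⟨T=(λq. ((λy. ((λu. ((λp. p) y)) 5)) (-3 + q))); E=∅; St=[thunk]⟩
step 2: ⟨T=((λy. ((λu. ((λp. p) y)) 5)) (-3 + q)); E={q↦thunk((let z = ((λx. -4) 6) in ((λv. 5) z)), ∅)}; St=∅⟩
step 3: ⟨T=(λy. ((λu. ((λp. p) y)) 5)); E={q↦thunk((let z = ((λx. -4) 6) in ((λv. 5) z)), ∅)}; St=[thunk]⟩
step 4: ⟨T=((λu. ((λp. p) y)) 5); E={y↦thunk((-3 + q), {q↦thunk((let z = ((λx. -4) 6) in ((λv. 5) z)), ∅)}), q↦thunk((let z = ((λx. -4) 6) in ((λv. 5) z)), ∅)}; St=∅⟩
step 5: ⟨T=(λu. ((λp. p) y)); E={y↦thunk((-3 + q), {q↦thunk((let z = ((λx. -4) 6) in ((λv. 5) z)), ∅)}), q↦thunk((let z = ((λx. -4) 6) in ((λv. 5) z)), ∅)}; St=[thunk]⟩
step 6: ⟨T=((λp. p) y); E={u↦thunk(5, {y↦thunk((-3 + q), {q↦thunk((let z = ((λx. -4) 6) in ((λv. 5) z)), ∅)}), q↦thunk((let z = ((λx. -4) 6) in ((λv. 5) z)), ∅)}), y↦thunk((-3 + q), {q↦thunk((let z = ((λx. -4) 6) in ((λv. 5) z)), ∅)}), q↦thunk((let z = ((λx. -4) 6) in ((λv. 5) z)), ∅)}; St=∅⟩
step 7: ⟨T=(λp. p); E={u↦thunk(5, {y↦thunk((-3 + q), {q↦thunk((let z = ((λx. -4) 6) in ((λv. 5) z)), ∅)}), q↦thunk((let z = ((λx. -4) 6) in ((λv. 5) z)), ∅)}), y↦thunk((-3 + q), {q↦thunk((let z = ((λx. -4) 6) in ((λv. 5) z)), ∅)}), q↦thunk((let z = ((λx. -4) 6) in ((λv. 5) z)), ∅)}; St=[thunk]⟩
step 8: ⟨T=p; E={p↦thunk(y, {u↦thunk(5, {y↦thunk((-3 + q), {q↦thunk((let z = ((λx. -4) 6) in ((λv. 5) z)), ∅)}), q↦thunk((let z = ((λx. -4) 6) in ((λv. 5) z)), ∅)}), y↦thunk((-3 + q), {q↦thunk((let z = ((λx. -4) 6) in ((λv. 5) z)), ∅)}), q↦thunk((let z = ((λx. -4) 6) in ((λv. 5) z)), ∅)}), u↦thunk(5, {y↦thunk((-3 + q), {q↦thunk((let z = ((λx. -4) 6) in ((λv. 5) z)), ∅)}), q↦thunk((let z = ((λx. -4) 6) in ((λv. 5) z)), ∅)}), y↦thunk((-3 + q), {q↦thunk((let z = ((λx. -4) 6) in ((λv. 5) z)), ∅)}), q↦thunk((let z = ((λx. -4) 6) in ((λv. 5) z)), ∅)}; St=∅⟩
step 9: ⟨T=y; E={u↦thunk(5, {y↦thunk((-3 + q), {q↦thunk((let z = ((λx. -4) 6) in ((λv. 5) z)), ∅)}), q↦thunk((let z = ((λx. -4) 6) in ((λv. 5) z)), ∅)}), y↦thunk((-3 + q), {q↦thunk((let z = ((λx. -4) 6) in ((λv. 5) z)), ∅)}), q↦thunk((let z = ((λx. -4) 6) in ((λv. 5) z)), ∅)}; St=∅⟩
step 10: ⟨T=(-3 + q); E={q↦thunk((let z = ((λx. -4) 6) in ((λv. 5) z)), ∅)}; St=∅⟩
step 11: ⟨T=-3; E={q↦thunk((let z = ((λx. -4) 6) in ((λv. 5) z)), ∅)}; St=[addR]⟩
step 12: ⟨T=q; E={q↦thunk((let z = ((λx. -4) 6) in ((λv. 5) z)), ∅)}; St=[addL(-3)]⟩
step 13: ⟨T=(let z = ((λx. -4) 6) in ((λv. 5) z)); E=∅; St=[addL(-3)]⟩
step 14: ⟨T=((λv. 5) z); E={z↦thunk(((λx. -4) 6), ∅)}; St=[addL(-3)]⟩
step 15: ⟨T=(λv. 5); E={z↦thunk(((λx. -4) 6), ∅)}; St=[thunk :: addL(-3)]⟩
step 16: ⟨T=5; E={v↦thunk(z, {z↦thunk(((λx. -4) 6), ∅)}), z↦thunk(((λx. -4) 6), ∅)}; St=[addL(-3)]⟩
→ final value 2

Answer: 2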